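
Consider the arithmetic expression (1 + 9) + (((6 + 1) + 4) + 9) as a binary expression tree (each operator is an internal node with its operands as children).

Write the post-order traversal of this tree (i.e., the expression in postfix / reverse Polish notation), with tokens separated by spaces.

1 9 + 6 1 + 4 + 9 + +

Post-order on an expression tree gives postfix notation: for each operator, emit left operand, right operand, then the operator.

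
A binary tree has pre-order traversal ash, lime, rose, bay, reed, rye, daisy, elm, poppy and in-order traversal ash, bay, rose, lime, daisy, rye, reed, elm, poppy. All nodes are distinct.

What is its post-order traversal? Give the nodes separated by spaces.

The first element of pre-order is the root; it splits in-order into left and right subtrees.
Root ash: left subtree has 0 nodes { }, right has 8 {bay, rose, lime, daisy, rye, reed, elm, poppy}.
  Root lime: left subtree has 2 nodes {bay, rose}, right has 5 {daisy, rye, reed, elm, poppy}.
    Root rose: left subtree has 1 node {bay}, right has 0 { }.
    Root reed: left subtree has 2 nodes {daisy, rye}, right has 2 {elm, poppy}.
      Root rye: left subtree has 1 node {daisy}, right has 0 { }.
      Root elm: left subtree has 0 nodes { }, right has 1 {poppy}.

bay rose daisy rye poppy elm reed lime ash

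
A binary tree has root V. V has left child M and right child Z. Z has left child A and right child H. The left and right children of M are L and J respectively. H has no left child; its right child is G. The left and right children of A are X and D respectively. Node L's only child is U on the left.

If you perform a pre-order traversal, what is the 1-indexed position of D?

Pre-order visits the node, then its left subtree, then its right subtree.
Visit V.
At V: go left to M.
  Visit M.
  At M: go left to L.
    Visit L.
    At L: go left to U.
      U is a leaf — visit U.
    At L: no right child.
  At M: go right to J.
    J is a leaf — visit J.
At V: go right to Z.
  Visit Z.
  At Z: go left to A.
    Visit A.
    At A: go left to X.
      X is a leaf — visit X.
    At A: go right to D.
      D is a leaf — visit D.
  At Z: go right to H.
    Visit H.
    At H: no left child.
    At H: go right to G.
      G is a leaf — visit G.
Full pre-order sequence: V, M, L, U, J, Z, A, X, D, H, G.

9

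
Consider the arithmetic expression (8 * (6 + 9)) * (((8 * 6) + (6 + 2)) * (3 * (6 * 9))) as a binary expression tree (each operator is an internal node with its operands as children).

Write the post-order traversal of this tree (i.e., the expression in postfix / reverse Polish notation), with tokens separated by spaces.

8 6 9 + * 8 6 * 6 2 + + 3 6 9 * * * *

Post-order on an expression tree gives postfix notation: for each operator, emit left operand, right operand, then the operator.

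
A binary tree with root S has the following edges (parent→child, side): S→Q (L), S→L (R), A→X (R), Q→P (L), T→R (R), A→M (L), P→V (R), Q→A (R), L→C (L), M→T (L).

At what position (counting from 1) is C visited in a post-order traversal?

9

Post-order visits the left subtree, then the right subtree, then the node.
At S: go left to Q.
  At Q: go left to P.
    At P: no left child.
    At P: go right to V.
      V is a leaf — visit V.
    Visit P.
  At Q: go right to A.
    At A: go left to M.
      At M: go left to T.
        At T: no left child.
        At T: go right to R.
          R is a leaf — visit R.
        Visit T.
      At M: no right child.
      Visit M.
    At A: go right to X.
      X is a leaf — visit X.
    Visit A.
  Visit Q.
At S: go right to L.
  At L: go left to C.
    C is a leaf — visit C.
  At L: no right child.
  Visit L.
Visit S.
Full post-order sequence: V, P, R, T, M, X, A, Q, C, L, S.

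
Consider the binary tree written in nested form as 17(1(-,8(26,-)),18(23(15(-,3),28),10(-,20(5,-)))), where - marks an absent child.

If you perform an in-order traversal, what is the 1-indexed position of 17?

In-order visits the left subtree, then the node, then the right subtree.
At 17: go left to 1.
  At 1: no left child.
  Visit 1.
  At 1: go right to 8.
    At 8: go left to 26.
      26 is a leaf — visit 26.
    Visit 8.
    At 8: no right child.
Visit 17.
At 17: go right to 18.
  At 18: go left to 23.
    At 23: go left to 15.
      At 15: no left child.
      Visit 15.
      At 15: go right to 3.
        3 is a leaf — visit 3.
    Visit 23.
    At 23: go right to 28.
      28 is a leaf — visit 28.
  Visit 18.
  At 18: go right to 10.
    At 10: no left child.
    Visit 10.
    At 10: go right to 20.
      At 20: go left to 5.
        5 is a leaf — visit 5.
      Visit 20.
      At 20: no right child.
Full in-order sequence: 1, 26, 8, 17, 15, 3, 23, 28, 18, 10, 5, 20.

4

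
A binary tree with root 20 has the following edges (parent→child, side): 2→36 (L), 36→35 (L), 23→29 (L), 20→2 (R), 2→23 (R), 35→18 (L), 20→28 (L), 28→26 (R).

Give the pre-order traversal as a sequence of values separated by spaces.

20 28 26 2 36 35 18 23 29

Pre-order visits the node, then its left subtree, then its right subtree.
Visit 20.
At 20: go left to 28.
  Visit 28.
  At 28: no left child.
  At 28: go right to 26.
    26 is a leaf — visit 26.
At 20: go right to 2.
  Visit 2.
  At 2: go left to 36.
    Visit 36.
    At 36: go left to 35.
      Visit 35.
      At 35: go left to 18.
        18 is a leaf — visit 18.
      At 35: no right child.
    At 36: no right child.
  At 2: go right to 23.
    Visit 23.
    At 23: go left to 29.
      29 is a leaf — visit 29.
    At 23: no right child.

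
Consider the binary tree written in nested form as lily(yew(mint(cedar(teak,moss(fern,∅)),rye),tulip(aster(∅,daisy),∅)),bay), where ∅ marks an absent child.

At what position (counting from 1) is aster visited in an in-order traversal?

In-order visits the left subtree, then the node, then the right subtree.
At lily: go left to yew.
  At yew: go left to mint.
    At mint: go left to cedar.
      At cedar: go left to teak.
        teak is a leaf — visit teak.
      Visit cedar.
      At cedar: go right to moss.
        At moss: go left to fern.
          fern is a leaf — visit fern.
        Visit moss.
        At moss: no right child.
    Visit mint.
    At mint: go right to rye.
      rye is a leaf — visit rye.
  Visit yew.
  At yew: go right to tulip.
    At tulip: go left to aster.
      At aster: no left child.
      Visit aster.
      At aster: go right to daisy.
        daisy is a leaf — visit daisy.
    Visit tulip.
    At tulip: no right child.
Visit lily.
At lily: go right to bay.
  bay is a leaf — visit bay.
Full in-order sequence: teak, cedar, fern, moss, mint, rye, yew, aster, daisy, tulip, lily, bay.

8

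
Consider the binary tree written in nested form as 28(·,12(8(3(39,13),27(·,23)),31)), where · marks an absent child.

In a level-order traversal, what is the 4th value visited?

Level-order visits nodes level by level from the root, left to right within each level.
Level 0: 28
Level 1: 12
Level 2: 8, 31
Level 3: 3, 27
Level 4: 39, 13, 23
Full level-order sequence: 28, 12, 8, 31, 3, 27, 39, 13, 23.

31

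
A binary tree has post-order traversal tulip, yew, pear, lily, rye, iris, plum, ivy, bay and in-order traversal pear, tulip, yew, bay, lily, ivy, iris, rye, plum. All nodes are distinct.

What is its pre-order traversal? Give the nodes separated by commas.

bay, pear, yew, tulip, ivy, lily, plum, iris, rye

The last element of post-order is the root; it splits in-order into left and right subtrees.
Root bay: left subtree has 3 nodes {pear, tulip, yew}, right has 5 {lily, ivy, iris, rye, plum}.
  Root pear: left subtree has 0 nodes { }, right has 2 {tulip, yew}.
    Root yew: left subtree has 1 node {tulip}, right has 0 { }.
  Root ivy: left subtree has 1 node {lily}, right has 3 {iris, rye, plum}.
    Root plum: left subtree has 2 nodes {iris, rye}, right has 0 { }.
      Root iris: left subtree has 0 nodes { }, right has 1 {rye}.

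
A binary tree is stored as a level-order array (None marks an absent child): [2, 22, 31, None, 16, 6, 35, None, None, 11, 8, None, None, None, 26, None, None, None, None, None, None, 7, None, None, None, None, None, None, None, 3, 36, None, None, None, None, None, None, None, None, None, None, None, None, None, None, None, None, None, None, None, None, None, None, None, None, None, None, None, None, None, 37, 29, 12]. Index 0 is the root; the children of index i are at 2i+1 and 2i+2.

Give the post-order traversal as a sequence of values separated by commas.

11, 7, 8, 16, 22, 6, 37, 3, 29, 12, 36, 26, 35, 31, 2

Post-order visits the left subtree, then the right subtree, then the node.
At 2: go left to 22.
  At 22: no left child.
  At 22: go right to 16.
    At 16: go left to 11.
      11 is a leaf — visit 11.
    At 16: go right to 8.
      At 8: go left to 7.
        7 is a leaf — visit 7.
      At 8: no right child.
      Visit 8.
    Visit 16.
  Visit 22.
At 2: go right to 31.
  At 31: go left to 6.
    6 is a leaf — visit 6.
  At 31: go right to 35.
    At 35: no left child.
    At 35: go right to 26.
      At 26: go left to 3.
        At 3: no left child.
        At 3: go right to 37.
          37 is a leaf — visit 37.
        Visit 3.
      At 26: go right to 36.
        At 36: go left to 29.
          29 is a leaf — visit 29.
        At 36: go right to 12.
          12 is a leaf — visit 12.
        Visit 36.
      Visit 26.
    Visit 35.
  Visit 31.
Visit 2.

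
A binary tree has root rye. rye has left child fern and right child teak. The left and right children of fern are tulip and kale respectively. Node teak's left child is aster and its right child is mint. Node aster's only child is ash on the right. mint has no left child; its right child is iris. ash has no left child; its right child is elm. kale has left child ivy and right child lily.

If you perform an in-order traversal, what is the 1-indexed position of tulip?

In-order visits the left subtree, then the node, then the right subtree.
At rye: go left to fern.
  At fern: go left to tulip.
    tulip is a leaf — visit tulip.
  Visit fern.
  At fern: go right to kale.
    At kale: go left to ivy.
      ivy is a leaf — visit ivy.
    Visit kale.
    At kale: go right to lily.
      lily is a leaf — visit lily.
Visit rye.
At rye: go right to teak.
  At teak: go left to aster.
    At aster: no left child.
    Visit aster.
    At aster: go right to ash.
      At ash: no left child.
      Visit ash.
      At ash: go right to elm.
        elm is a leaf — visit elm.
  Visit teak.
  At teak: go right to mint.
    At mint: no left child.
    Visit mint.
    At mint: go right to iris.
      iris is a leaf — visit iris.
Full in-order sequence: tulip, fern, ivy, kale, lily, rye, aster, ash, elm, teak, mint, iris.

1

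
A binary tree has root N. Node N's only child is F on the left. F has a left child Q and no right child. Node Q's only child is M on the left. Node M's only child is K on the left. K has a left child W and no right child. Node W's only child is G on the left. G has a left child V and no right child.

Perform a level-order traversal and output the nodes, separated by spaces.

N F Q M K W G V

Level-order visits nodes level by level from the root, left to right within each level.
Level 0: N
Level 1: F
Level 2: Q
Level 3: M
Level 4: K
Level 5: W
Level 6: G
Level 7: V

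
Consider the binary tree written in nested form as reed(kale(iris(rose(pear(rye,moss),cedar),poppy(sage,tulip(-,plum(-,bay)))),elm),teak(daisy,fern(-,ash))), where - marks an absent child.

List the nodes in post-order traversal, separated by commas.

Post-order visits the left subtree, then the right subtree, then the node.
At reed: go left to kale.
  At kale: go left to iris.
    At iris: go left to rose.
      At rose: go left to pear.
        At pear: go left to rye.
          rye is a leaf — visit rye.
        At pear: go right to moss.
          moss is a leaf — visit moss.
        Visit pear.
      At rose: go right to cedar.
        cedar is a leaf — visit cedar.
      Visit rose.
    At iris: go right to poppy.
      At poppy: go left to sage.
        sage is a leaf — visit sage.
      At poppy: go right to tulip.
        At tulip: no left child.
        At tulip: go right to plum.
          At plum: no left child.
          At plum: go right to bay.
            bay is a leaf — visit bay.
          Visit plum.
        Visit tulip.
      Visit poppy.
    Visit iris.
  At kale: go right to elm.
    elm is a leaf — visit elm.
  Visit kale.
At reed: go right to teak.
  At teak: go left to daisy.
    daisy is a leaf — visit daisy.
  At teak: go right to fern.
    At fern: no left child.
    At fern: go right to ash.
      ash is a leaf — visit ash.
    Visit fern.
  Visit teak.
Visit reed.

rye, moss, pear, cedar, rose, sage, bay, plum, tulip, poppy, iris, elm, kale, daisy, ash, fern, teak, reed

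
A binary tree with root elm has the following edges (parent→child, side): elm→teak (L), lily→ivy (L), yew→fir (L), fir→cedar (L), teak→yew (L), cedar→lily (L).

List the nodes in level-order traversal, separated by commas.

Level-order visits nodes level by level from the root, left to right within each level.
Level 0: elm
Level 1: teak
Level 2: yew
Level 3: fir
Level 4: cedar
Level 5: lily
Level 6: ivy

elm, teak, yew, fir, cedar, lily, ivy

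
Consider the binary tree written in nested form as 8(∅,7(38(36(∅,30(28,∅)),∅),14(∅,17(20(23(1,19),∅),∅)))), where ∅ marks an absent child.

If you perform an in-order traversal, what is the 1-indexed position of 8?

1

In-order visits the left subtree, then the node, then the right subtree.
At 8: no left child.
Visit 8.
At 8: go right to 7.
  At 7: go left to 38.
    At 38: go left to 36.
      At 36: no left child.
      Visit 36.
      At 36: go right to 30.
        At 30: go left to 28.
          28 is a leaf — visit 28.
        Visit 30.
        At 30: no right child.
    Visit 38.
    At 38: no right child.
  Visit 7.
  At 7: go right to 14.
    At 14: no left child.
    Visit 14.
    At 14: go right to 17.
      At 17: go left to 20.
        At 20: go left to 23.
          At 23: go left to 1.
            1 is a leaf — visit 1.
          Visit 23.
          At 23: go right to 19.
            19 is a leaf — visit 19.
        Visit 20.
        At 20: no right child.
      Visit 17.
      At 17: no right child.
Full in-order sequence: 8, 36, 28, 30, 38, 7, 14, 1, 23, 19, 20, 17.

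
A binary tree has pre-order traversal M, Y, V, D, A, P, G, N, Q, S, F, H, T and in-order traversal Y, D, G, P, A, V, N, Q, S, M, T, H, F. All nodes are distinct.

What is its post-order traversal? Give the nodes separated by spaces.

G P A D S Q N V Y T H F M

The first element of pre-order is the root; it splits in-order into left and right subtrees.
Root M: left subtree has 9 nodes {Y, D, G, P, A, V, N, Q, S}, right has 3 {T, H, F}.
  Root Y: left subtree has 0 nodes { }, right has 8 {D, G, P, A, V, N, Q, S}.
    Root V: left subtree has 4 nodes {D, G, P, A}, right has 3 {N, Q, S}.
      Root D: left subtree has 0 nodes { }, right has 3 {G, P, A}.
        Root A: left subtree has 2 nodes {G, P}, right has 0 { }.
          Root P: left subtree has 1 node {G}, right has 0 { }.
      Root N: left subtree has 0 nodes { }, right has 2 {Q, S}.
        Root Q: left subtree has 0 nodes { }, right has 1 {S}.
  Root F: left subtree has 2 nodes {T, H}, right has 0 { }.
    Root H: left subtree has 1 node {T}, right has 0 { }.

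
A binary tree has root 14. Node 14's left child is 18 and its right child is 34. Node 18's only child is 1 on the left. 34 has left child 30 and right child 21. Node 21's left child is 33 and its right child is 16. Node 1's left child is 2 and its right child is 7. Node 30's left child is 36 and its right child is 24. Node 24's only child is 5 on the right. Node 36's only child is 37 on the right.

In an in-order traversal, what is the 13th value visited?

21

In-order visits the left subtree, then the node, then the right subtree.
At 14: go left to 18.
  At 18: go left to 1.
    At 1: go left to 2.
      2 is a leaf — visit 2.
    Visit 1.
    At 1: go right to 7.
      7 is a leaf — visit 7.
  Visit 18.
  At 18: no right child.
Visit 14.
At 14: go right to 34.
  At 34: go left to 30.
    At 30: go left to 36.
      At 36: no left child.
      Visit 36.
      At 36: go right to 37.
        37 is a leaf — visit 37.
    Visit 30.
    At 30: go right to 24.
      At 24: no left child.
      Visit 24.
      At 24: go right to 5.
        5 is a leaf — visit 5.
  Visit 34.
  At 34: go right to 21.
    At 21: go left to 33.
      33 is a leaf — visit 33.
    Visit 21.
    At 21: go right to 16.
      16 is a leaf — visit 16.
Full in-order sequence: 2, 1, 7, 18, 14, 36, 37, 30, 24, 5, 34, 33, 21, 16.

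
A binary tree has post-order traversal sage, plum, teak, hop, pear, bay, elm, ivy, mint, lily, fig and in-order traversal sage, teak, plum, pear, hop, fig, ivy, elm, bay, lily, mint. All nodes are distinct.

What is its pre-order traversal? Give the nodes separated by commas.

The last element of post-order is the root; it splits in-order into left and right subtrees.
Root fig: left subtree has 5 nodes {sage, teak, plum, pear, hop}, right has 5 {ivy, elm, bay, lily, mint}.
  Root pear: left subtree has 3 nodes {sage, teak, plum}, right has 1 {hop}.
    Root teak: left subtree has 1 node {sage}, right has 1 {plum}.
  Root lily: left subtree has 3 nodes {ivy, elm, bay}, right has 1 {mint}.
    Root ivy: left subtree has 0 nodes { }, right has 2 {elm, bay}.
      Root elm: left subtree has 0 nodes { }, right has 1 {bay}.

fig, pear, teak, sage, plum, hop, lily, ivy, elm, bay, mint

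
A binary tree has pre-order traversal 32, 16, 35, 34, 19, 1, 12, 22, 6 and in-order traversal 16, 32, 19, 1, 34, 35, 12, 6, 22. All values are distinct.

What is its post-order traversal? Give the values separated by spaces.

16 1 19 34 6 22 12 35 32

The first element of pre-order is the root; it splits in-order into left and right subtrees.
Root 32: left subtree has 1 node {16}, right has 7 {19, 1, 34, 35, 12, 6, 22}.
  Root 35: left subtree has 3 nodes {19, 1, 34}, right has 3 {12, 6, 22}.
    Root 34: left subtree has 2 nodes {19, 1}, right has 0 { }.
      Root 19: left subtree has 0 nodes { }, right has 1 {1}.
    Root 12: left subtree has 0 nodes { }, right has 2 {6, 22}.
      Root 22: left subtree has 1 node {6}, right has 0 { }.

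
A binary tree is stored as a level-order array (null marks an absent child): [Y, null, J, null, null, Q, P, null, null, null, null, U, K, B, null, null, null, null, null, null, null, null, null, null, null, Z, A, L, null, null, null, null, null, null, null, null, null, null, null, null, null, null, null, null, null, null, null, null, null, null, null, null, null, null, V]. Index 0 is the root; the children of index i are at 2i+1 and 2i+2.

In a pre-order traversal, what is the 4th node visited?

Pre-order visits the node, then its left subtree, then its right subtree.
Visit Y.
At Y: no left child.
At Y: go right to J.
  Visit J.
  At J: go left to Q.
    Visit Q.
    At Q: go left to U.
      U is a leaf — visit U.
    At Q: go right to K.
      Visit K.
      At K: go left to Z.
        Z is a leaf — visit Z.
      At K: go right to A.
        Visit A.
        At A: no left child.
        At A: go right to V.
          V is a leaf — visit V.
  At J: go right to P.
    Visit P.
    At P: go left to B.
      Visit B.
      At B: go left to L.
        L is a leaf — visit L.
      At B: no right child.
    At P: no right child.
Full pre-order sequence: Y, J, Q, U, K, Z, A, V, P, B, L.

U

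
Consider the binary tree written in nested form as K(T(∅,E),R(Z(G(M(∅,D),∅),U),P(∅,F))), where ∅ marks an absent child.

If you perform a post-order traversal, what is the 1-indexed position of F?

Post-order visits the left subtree, then the right subtree, then the node.
At K: go left to T.
  At T: no left child.
  At T: go right to E.
    E is a leaf — visit E.
  Visit T.
At K: go right to R.
  At R: go left to Z.
    At Z: go left to G.
      At G: go left to M.
        At M: no left child.
        At M: go right to D.
          D is a leaf — visit D.
        Visit M.
      At G: no right child.
      Visit G.
    At Z: go right to U.
      U is a leaf — visit U.
    Visit Z.
  At R: go right to P.
    At P: no left child.
    At P: go right to F.
      F is a leaf — visit F.
    Visit P.
  Visit R.
Visit K.
Full post-order sequence: E, T, D, M, G, U, Z, F, P, R, K.

8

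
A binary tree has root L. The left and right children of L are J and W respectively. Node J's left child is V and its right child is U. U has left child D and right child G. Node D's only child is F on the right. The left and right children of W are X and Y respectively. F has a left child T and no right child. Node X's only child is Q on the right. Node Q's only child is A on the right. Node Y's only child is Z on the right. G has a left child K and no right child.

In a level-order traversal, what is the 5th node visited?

U

Level-order visits nodes level by level from the root, left to right within each level.
Level 0: L
Level 1: J, W
Level 2: V, U, X, Y
Level 3: D, G, Q, Z
Level 4: F, K, A
Level 5: T
Full level-order sequence: L, J, W, V, U, X, Y, D, G, Q, Z, F, K, A, T.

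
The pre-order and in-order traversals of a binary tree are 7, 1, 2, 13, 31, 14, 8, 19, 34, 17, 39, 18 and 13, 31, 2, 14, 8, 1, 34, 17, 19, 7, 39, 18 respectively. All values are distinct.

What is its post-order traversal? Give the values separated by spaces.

31 13 8 14 2 17 34 19 1 18 39 7

The first element of pre-order is the root; it splits in-order into left and right subtrees.
Root 7: left subtree has 9 nodes {13, 31, 2, 14, 8, 1, 34, 17, 19}, right has 2 {39, 18}.
  Root 1: left subtree has 5 nodes {13, 31, 2, 14, 8}, right has 3 {34, 17, 19}.
    Root 2: left subtree has 2 nodes {13, 31}, right has 2 {14, 8}.
      Root 13: left subtree has 0 nodes { }, right has 1 {31}.
      Root 14: left subtree has 0 nodes { }, right has 1 {8}.
    Root 19: left subtree has 2 nodes {34, 17}, right has 0 { }.
      Root 34: left subtree has 0 nodes { }, right has 1 {17}.
  Root 39: left subtree has 0 nodes { }, right has 1 {18}.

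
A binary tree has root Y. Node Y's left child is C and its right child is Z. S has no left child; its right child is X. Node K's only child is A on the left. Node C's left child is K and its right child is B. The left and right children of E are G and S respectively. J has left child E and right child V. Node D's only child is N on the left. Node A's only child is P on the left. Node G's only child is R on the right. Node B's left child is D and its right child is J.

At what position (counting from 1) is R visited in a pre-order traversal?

Pre-order visits the node, then its left subtree, then its right subtree.
Visit Y.
At Y: go left to C.
  Visit C.
  At C: go left to K.
    Visit K.
    At K: go left to A.
      Visit A.
      At A: go left to P.
        P is a leaf — visit P.
      At A: no right child.
    At K: no right child.
  At C: go right to B.
    Visit B.
    At B: go left to D.
      Visit D.
      At D: go left to N.
        N is a leaf — visit N.
      At D: no right child.
    At B: go right to J.
      Visit J.
      At J: go left to E.
        Visit E.
        At E: go left to G.
          Visit G.
          At G: no left child.
          At G: go right to R.
            R is a leaf — visit R.
        At E: go right to S.
          Visit S.
          At S: no left child.
          At S: go right to X.
            X is a leaf — visit X.
      At J: go right to V.
        V is a leaf — visit V.
At Y: go right to Z.
  Z is a leaf — visit Z.
Full pre-order sequence: Y, C, K, A, P, B, D, N, J, E, G, R, S, X, V, Z.

12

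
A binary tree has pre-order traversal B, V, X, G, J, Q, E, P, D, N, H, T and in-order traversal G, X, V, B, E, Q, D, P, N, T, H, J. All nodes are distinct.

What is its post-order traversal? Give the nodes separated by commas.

The first element of pre-order is the root; it splits in-order into left and right subtrees.
Root B: left subtree has 3 nodes {G, X, V}, right has 8 {E, Q, D, P, N, T, H, J}.
  Root V: left subtree has 2 nodes {G, X}, right has 0 { }.
    Root X: left subtree has 1 node {G}, right has 0 { }.
  Root J: left subtree has 7 nodes {E, Q, D, P, N, T, H}, right has 0 { }.
    Root Q: left subtree has 1 node {E}, right has 5 {D, P, N, T, H}.
      Root P: left subtree has 1 node {D}, right has 3 {N, T, H}.
        Root N: left subtree has 0 nodes { }, right has 2 {T, H}.
          Root H: left subtree has 1 node {T}, right has 0 { }.

G, X, V, E, D, T, H, N, P, Q, J, B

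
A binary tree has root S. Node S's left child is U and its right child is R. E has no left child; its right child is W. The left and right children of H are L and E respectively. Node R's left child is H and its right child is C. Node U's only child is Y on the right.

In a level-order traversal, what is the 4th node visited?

Level-order visits nodes level by level from the root, left to right within each level.
Level 0: S
Level 1: U, R
Level 2: Y, H, C
Level 3: L, E
Level 4: W
Full level-order sequence: S, U, R, Y, H, C, L, E, W.

Y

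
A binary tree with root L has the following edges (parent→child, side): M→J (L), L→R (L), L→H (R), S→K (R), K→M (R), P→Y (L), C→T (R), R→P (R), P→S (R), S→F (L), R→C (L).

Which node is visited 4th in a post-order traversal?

F

Post-order visits the left subtree, then the right subtree, then the node.
At L: go left to R.
  At R: go left to C.
    At C: no left child.
    At C: go right to T.
      T is a leaf — visit T.
    Visit C.
  At R: go right to P.
    At P: go left to Y.
      Y is a leaf — visit Y.
    At P: go right to S.
      At S: go left to F.
        F is a leaf — visit F.
      At S: go right to K.
        At K: no left child.
        At K: go right to M.
          At M: go left to J.
            J is a leaf — visit J.
          At M: no right child.
          Visit M.
        Visit K.
      Visit S.
    Visit P.
  Visit R.
At L: go right to H.
  H is a leaf — visit H.
Visit L.
Full post-order sequence: T, C, Y, F, J, M, K, S, P, R, H, L.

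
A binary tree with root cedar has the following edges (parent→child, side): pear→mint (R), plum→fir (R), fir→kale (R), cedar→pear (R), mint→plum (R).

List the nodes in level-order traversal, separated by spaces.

Level-order visits nodes level by level from the root, left to right within each level.
Level 0: cedar
Level 1: pear
Level 2: mint
Level 3: plum
Level 4: fir
Level 5: kale

cedar pear mint plum fir kale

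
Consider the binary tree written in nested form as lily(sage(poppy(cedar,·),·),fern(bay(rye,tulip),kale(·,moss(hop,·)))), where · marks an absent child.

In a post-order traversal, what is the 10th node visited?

fern

Post-order visits the left subtree, then the right subtree, then the node.
At lily: go left to sage.
  At sage: go left to poppy.
    At poppy: go left to cedar.
      cedar is a leaf — visit cedar.
    At poppy: no right child.
    Visit poppy.
  At sage: no right child.
  Visit sage.
At lily: go right to fern.
  At fern: go left to bay.
    At bay: go left to rye.
      rye is a leaf — visit rye.
    At bay: go right to tulip.
      tulip is a leaf — visit tulip.
    Visit bay.
  At fern: go right to kale.
    At kale: no left child.
    At kale: go right to moss.
      At moss: go left to hop.
        hop is a leaf — visit hop.
      At moss: no right child.
      Visit moss.
    Visit kale.
  Visit fern.
Visit lily.
Full post-order sequence: cedar, poppy, sage, rye, tulip, bay, hop, moss, kale, fern, lily.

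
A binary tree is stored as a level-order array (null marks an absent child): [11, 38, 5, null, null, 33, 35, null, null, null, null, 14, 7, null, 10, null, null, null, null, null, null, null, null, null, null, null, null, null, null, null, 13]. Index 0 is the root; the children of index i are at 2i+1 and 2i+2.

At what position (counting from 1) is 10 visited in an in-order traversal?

In-order visits the left subtree, then the node, then the right subtree.
At 11: go left to 38.
  38 is a leaf — visit 38.
Visit 11.
At 11: go right to 5.
  At 5: go left to 33.
    At 33: go left to 14.
      14 is a leaf — visit 14.
    Visit 33.
    At 33: go right to 7.
      7 is a leaf — visit 7.
  Visit 5.
  At 5: go right to 35.
    At 35: no left child.
    Visit 35.
    At 35: go right to 10.
      At 10: no left child.
      Visit 10.
      At 10: go right to 13.
        13 is a leaf — visit 13.
Full in-order sequence: 38, 11, 14, 33, 7, 5, 35, 10, 13.

8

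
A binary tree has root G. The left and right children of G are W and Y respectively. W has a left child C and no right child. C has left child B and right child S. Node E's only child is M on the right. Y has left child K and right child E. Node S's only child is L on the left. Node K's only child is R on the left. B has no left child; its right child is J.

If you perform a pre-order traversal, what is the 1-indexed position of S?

6

Pre-order visits the node, then its left subtree, then its right subtree.
Visit G.
At G: go left to W.
  Visit W.
  At W: go left to C.
    Visit C.
    At C: go left to B.
      Visit B.
      At B: no left child.
      At B: go right to J.
        J is a leaf — visit J.
    At C: go right to S.
      Visit S.
      At S: go left to L.
        L is a leaf — visit L.
      At S: no right child.
  At W: no right child.
At G: go right to Y.
  Visit Y.
  At Y: go left to K.
    Visit K.
    At K: go left to R.
      R is a leaf — visit R.
    At K: no right child.
  At Y: go right to E.
    Visit E.
    At E: no left child.
    At E: go right to M.
      M is a leaf — visit M.
Full pre-order sequence: G, W, C, B, J, S, L, Y, K, R, E, M.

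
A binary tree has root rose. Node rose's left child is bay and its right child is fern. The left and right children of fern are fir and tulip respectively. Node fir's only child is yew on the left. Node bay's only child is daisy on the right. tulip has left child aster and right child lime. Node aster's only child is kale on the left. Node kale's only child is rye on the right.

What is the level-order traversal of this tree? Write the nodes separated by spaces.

Level-order visits nodes level by level from the root, left to right within each level.
Level 0: rose
Level 1: bay, fern
Level 2: daisy, fir, tulip
Level 3: yew, aster, lime
Level 4: kale
Level 5: rye

rose bay fern daisy fir tulip yew aster lime kale rye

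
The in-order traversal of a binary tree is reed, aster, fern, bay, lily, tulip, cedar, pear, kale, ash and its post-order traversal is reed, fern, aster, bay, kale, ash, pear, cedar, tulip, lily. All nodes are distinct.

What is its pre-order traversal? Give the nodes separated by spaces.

lily bay aster reed fern tulip cedar pear ash kale

The last element of post-order is the root; it splits in-order into left and right subtrees.
Root lily: left subtree has 4 nodes {reed, aster, fern, bay}, right has 5 {tulip, cedar, pear, kale, ash}.
  Root bay: left subtree has 3 nodes {reed, aster, fern}, right has 0 { }.
    Root aster: left subtree has 1 node {reed}, right has 1 {fern}.
  Root tulip: left subtree has 0 nodes { }, right has 4 {cedar, pear, kale, ash}.
    Root cedar: left subtree has 0 nodes { }, right has 3 {pear, kale, ash}.
      Root pear: left subtree has 0 nodes { }, right has 2 {kale, ash}.
        Root ash: left subtree has 1 node {kale}, right has 0 { }.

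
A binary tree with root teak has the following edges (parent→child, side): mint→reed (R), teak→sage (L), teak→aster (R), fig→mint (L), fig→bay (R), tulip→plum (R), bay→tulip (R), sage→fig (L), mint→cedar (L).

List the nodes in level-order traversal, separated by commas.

Level-order visits nodes level by level from the root, left to right within each level.
Level 0: teak
Level 1: sage, aster
Level 2: fig
Level 3: mint, bay
Level 4: cedar, reed, tulip
Level 5: plum

teak, sage, aster, fig, mint, bay, cedar, reed, tulip, plum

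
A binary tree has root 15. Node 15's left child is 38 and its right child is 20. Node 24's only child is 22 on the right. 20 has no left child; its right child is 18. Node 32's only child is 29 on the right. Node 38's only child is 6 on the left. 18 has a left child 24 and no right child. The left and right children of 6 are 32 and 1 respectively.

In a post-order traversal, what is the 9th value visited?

20

Post-order visits the left subtree, then the right subtree, then the node.
At 15: go left to 38.
  At 38: go left to 6.
    At 6: go left to 32.
      At 32: no left child.
      At 32: go right to 29.
        29 is a leaf — visit 29.
      Visit 32.
    At 6: go right to 1.
      1 is a leaf — visit 1.
    Visit 6.
  At 38: no right child.
  Visit 38.
At 15: go right to 20.
  At 20: no left child.
  At 20: go right to 18.
    At 18: go left to 24.
      At 24: no left child.
      At 24: go right to 22.
        22 is a leaf — visit 22.
      Visit 24.
    At 18: no right child.
    Visit 18.
  Visit 20.
Visit 15.
Full post-order sequence: 29, 32, 1, 6, 38, 22, 24, 18, 20, 15.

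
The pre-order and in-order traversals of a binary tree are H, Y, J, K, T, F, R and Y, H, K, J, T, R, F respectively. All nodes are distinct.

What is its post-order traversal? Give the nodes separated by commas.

Y, K, R, F, T, J, H

The first element of pre-order is the root; it splits in-order into left and right subtrees.
Root H: left subtree has 1 node {Y}, right has 5 {K, J, T, R, F}.
  Root J: left subtree has 1 node {K}, right has 3 {T, R, F}.
    Root T: left subtree has 0 nodes { }, right has 2 {R, F}.
      Root F: left subtree has 1 node {R}, right has 0 { }.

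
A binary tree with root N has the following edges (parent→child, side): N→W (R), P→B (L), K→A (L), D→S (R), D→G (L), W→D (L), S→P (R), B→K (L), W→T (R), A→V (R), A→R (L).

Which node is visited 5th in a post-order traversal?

Post-order visits the left subtree, then the right subtree, then the node.
At N: no left child.
At N: go right to W.
  At W: go left to D.
    At D: go left to G.
      G is a leaf — visit G.
    At D: go right to S.
      At S: no left child.
      At S: go right to P.
        At P: go left to B.
          At B: go left to K.
            At K: go left to A.
              At A: go left to R.
                R is a leaf — visit R.
              At A: go right to V.
                V is a leaf — visit V.
              Visit A.
            At K: no right child.
            Visit K.
          At B: no right child.
          Visit B.
        At P: no right child.
        Visit P.
      Visit S.
    Visit D.
  At W: go right to T.
    T is a leaf — visit T.
  Visit W.
Visit N.
Full post-order sequence: G, R, V, A, K, B, P, S, D, T, W, N.

K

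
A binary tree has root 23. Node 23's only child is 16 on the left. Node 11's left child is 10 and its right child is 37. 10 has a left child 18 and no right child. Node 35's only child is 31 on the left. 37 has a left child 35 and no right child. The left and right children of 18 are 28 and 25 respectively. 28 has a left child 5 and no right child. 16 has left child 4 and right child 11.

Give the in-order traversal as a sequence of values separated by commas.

4, 16, 5, 28, 18, 25, 10, 11, 31, 35, 37, 23

In-order visits the left subtree, then the node, then the right subtree.
At 23: go left to 16.
  At 16: go left to 4.
    4 is a leaf — visit 4.
  Visit 16.
  At 16: go right to 11.
    At 11: go left to 10.
      At 10: go left to 18.
        At 18: go left to 28.
          At 28: go left to 5.
            5 is a leaf — visit 5.
          Visit 28.
          At 28: no right child.
        Visit 18.
        At 18: go right to 25.
          25 is a leaf — visit 25.
      Visit 10.
      At 10: no right child.
    Visit 11.
    At 11: go right to 37.
      At 37: go left to 35.
        At 35: go left to 31.
          31 is a leaf — visit 31.
        Visit 35.
        At 35: no right child.
      Visit 37.
      At 37: no right child.
Visit 23.
At 23: no right child.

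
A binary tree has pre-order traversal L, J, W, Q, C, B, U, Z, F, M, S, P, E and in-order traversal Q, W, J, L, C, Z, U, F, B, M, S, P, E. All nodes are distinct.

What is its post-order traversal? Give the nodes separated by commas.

The first element of pre-order is the root; it splits in-order into left and right subtrees.
Root L: left subtree has 3 nodes {Q, W, J}, right has 9 {C, Z, U, F, B, M, S, P, E}.
  Root J: left subtree has 2 nodes {Q, W}, right has 0 { }.
    Root W: left subtree has 1 node {Q}, right has 0 { }.
  Root C: left subtree has 0 nodes { }, right has 8 {Z, U, F, B, M, S, P, E}.
    Root B: left subtree has 3 nodes {Z, U, F}, right has 4 {M, S, P, E}.
      Root U: left subtree has 1 node {Z}, right has 1 {F}.
      Root M: left subtree has 0 nodes { }, right has 3 {S, P, E}.
        Root S: left subtree has 0 nodes { }, right has 2 {P, E}.
          Root P: left subtree has 0 nodes { }, right has 1 {E}.

Q, W, J, Z, F, U, E, P, S, M, B, C, L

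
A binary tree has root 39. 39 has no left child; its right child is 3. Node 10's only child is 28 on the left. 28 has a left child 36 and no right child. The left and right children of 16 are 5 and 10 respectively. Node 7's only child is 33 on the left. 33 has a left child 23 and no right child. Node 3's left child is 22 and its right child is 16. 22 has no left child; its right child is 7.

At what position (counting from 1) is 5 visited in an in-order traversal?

7

In-order visits the left subtree, then the node, then the right subtree.
At 39: no left child.
Visit 39.
At 39: go right to 3.
  At 3: go left to 22.
    At 22: no left child.
    Visit 22.
    At 22: go right to 7.
      At 7: go left to 33.
        At 33: go left to 23.
          23 is a leaf — visit 23.
        Visit 33.
        At 33: no right child.
      Visit 7.
      At 7: no right child.
  Visit 3.
  At 3: go right to 16.
    At 16: go left to 5.
      5 is a leaf — visit 5.
    Visit 16.
    At 16: go right to 10.
      At 10: go left to 28.
        At 28: go left to 36.
          36 is a leaf — visit 36.
        Visit 28.
        At 28: no right child.
      Visit 10.
      At 10: no right child.
Full in-order sequence: 39, 22, 23, 33, 7, 3, 5, 16, 36, 28, 10.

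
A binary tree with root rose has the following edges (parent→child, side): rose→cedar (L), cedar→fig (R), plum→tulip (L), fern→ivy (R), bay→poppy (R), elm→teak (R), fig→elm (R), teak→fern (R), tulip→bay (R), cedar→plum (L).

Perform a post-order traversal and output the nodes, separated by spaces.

Post-order visits the left subtree, then the right subtree, then the node.
At rose: go left to cedar.
  At cedar: go left to plum.
    At plum: go left to tulip.
      At tulip: no left child.
      At tulip: go right to bay.
        At bay: no left child.
        At bay: go right to poppy.
          poppy is a leaf — visit poppy.
        Visit bay.
      Visit tulip.
    At plum: no right child.
    Visit plum.
  At cedar: go right to fig.
    At fig: no left child.
    At fig: go right to elm.
      At elm: no left child.
      At elm: go right to teak.
        At teak: no left child.
        At teak: go right to fern.
          At fern: no left child.
          At fern: go right to ivy.
            ivy is a leaf — visit ivy.
          Visit fern.
        Visit teak.
      Visit elm.
    Visit fig.
  Visit cedar.
At rose: no right child.
Visit rose.

poppy bay tulip plum ivy fern teak elm fig cedar rose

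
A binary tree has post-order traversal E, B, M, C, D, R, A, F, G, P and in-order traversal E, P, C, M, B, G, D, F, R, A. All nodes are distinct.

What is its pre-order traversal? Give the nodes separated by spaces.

P E G C M B F D A R

The last element of post-order is the root; it splits in-order into left and right subtrees.
Root P: left subtree has 1 node {E}, right has 8 {C, M, B, G, D, F, R, A}.
  Root G: left subtree has 3 nodes {C, M, B}, right has 4 {D, F, R, A}.
    Root C: left subtree has 0 nodes { }, right has 2 {M, B}.
      Root M: left subtree has 0 nodes { }, right has 1 {B}.
    Root F: left subtree has 1 node {D}, right has 2 {R, A}.
      Root A: left subtree has 1 node {R}, right has 0 { }.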